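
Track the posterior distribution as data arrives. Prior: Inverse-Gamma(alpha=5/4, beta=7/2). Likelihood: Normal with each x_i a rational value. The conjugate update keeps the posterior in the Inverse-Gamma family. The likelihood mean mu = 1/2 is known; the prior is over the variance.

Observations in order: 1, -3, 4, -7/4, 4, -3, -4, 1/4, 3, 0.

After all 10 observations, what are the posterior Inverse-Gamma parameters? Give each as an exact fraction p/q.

alpha=25/4, beta=705/16

obs 1: x=1 → posterior Inverse-Gamma(7/4, 29/8)
obs 2: x=-3 → posterior Inverse-Gamma(9/4, 39/4)
obs 3: x=4 → posterior Inverse-Gamma(11/4, 127/8)
obs 4: x=-7/4 → posterior Inverse-Gamma(13/4, 589/32)
obs 5: x=4 → posterior Inverse-Gamma(15/4, 785/32)
obs 6: x=-3 → posterior Inverse-Gamma(17/4, 981/32)
obs 7: x=-4 → posterior Inverse-Gamma(19/4, 1305/32)
obs 8: x=1/4 → posterior Inverse-Gamma(21/4, 653/16)
obs 9: x=3 → posterior Inverse-Gamma(23/4, 703/16)
obs 10: x=0 → posterior Inverse-Gamma(25/4, 705/16)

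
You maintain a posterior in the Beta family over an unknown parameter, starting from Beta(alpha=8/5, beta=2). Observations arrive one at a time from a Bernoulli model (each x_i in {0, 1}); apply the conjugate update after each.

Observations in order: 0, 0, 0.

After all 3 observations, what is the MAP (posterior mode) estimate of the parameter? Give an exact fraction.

3/23

obs 1: x=0 → posterior Beta(8/5, 3)
obs 2: x=0 → posterior Beta(8/5, 4)
obs 3: x=0 → posterior Beta(8/5, 5)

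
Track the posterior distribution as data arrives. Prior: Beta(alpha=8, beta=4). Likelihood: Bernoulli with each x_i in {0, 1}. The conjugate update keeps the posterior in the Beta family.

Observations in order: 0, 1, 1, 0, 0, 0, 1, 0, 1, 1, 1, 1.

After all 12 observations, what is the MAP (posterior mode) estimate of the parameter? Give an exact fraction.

7/11

obs 1: x=0 → posterior Beta(8, 5)
obs 2: x=1 → posterior Beta(9, 5)
obs 3: x=1 → posterior Beta(10, 5)
obs 4: x=0 → posterior Beta(10, 6)
obs 5: x=0 → posterior Beta(10, 7)
obs 6: x=0 → posterior Beta(10, 8)
obs 7: x=1 → posterior Beta(11, 8)
obs 8: x=0 → posterior Beta(11, 9)
obs 9: x=1 → posterior Beta(12, 9)
obs 10: x=1 → posterior Beta(13, 9)
obs 11: x=1 → posterior Beta(14, 9)
obs 12: x=1 → posterior Beta(15, 9)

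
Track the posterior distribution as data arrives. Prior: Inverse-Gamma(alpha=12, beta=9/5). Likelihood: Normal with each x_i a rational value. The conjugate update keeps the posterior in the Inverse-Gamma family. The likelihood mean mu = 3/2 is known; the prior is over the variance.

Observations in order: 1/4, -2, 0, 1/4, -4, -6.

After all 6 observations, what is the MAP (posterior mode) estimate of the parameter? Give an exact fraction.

obs 1: x=1/4 → posterior Inverse-Gamma(25/2, 413/160)
obs 2: x=-2 → posterior Inverse-Gamma(13, 1393/160)
obs 3: x=0 → posterior Inverse-Gamma(27/2, 1573/160)
obs 4: x=1/4 → posterior Inverse-Gamma(14, 849/80)
obs 5: x=-4 → posterior Inverse-Gamma(29/2, 2059/80)
obs 6: x=-6 → posterior Inverse-Gamma(15, 4309/80)

4309/1280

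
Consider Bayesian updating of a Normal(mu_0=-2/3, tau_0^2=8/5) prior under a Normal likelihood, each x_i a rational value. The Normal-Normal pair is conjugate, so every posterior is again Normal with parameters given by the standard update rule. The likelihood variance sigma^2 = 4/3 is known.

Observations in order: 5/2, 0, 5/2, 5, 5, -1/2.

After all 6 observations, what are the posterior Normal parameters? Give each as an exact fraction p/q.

obs 1: x=5/2 → posterior Normal(35/33, 8/11)
obs 2: x=0 → posterior Normal(35/51, 8/17)
obs 3: x=5/2 → posterior Normal(80/69, 8/23)
obs 4: x=5 → posterior Normal(170/87, 8/29)
obs 5: x=5 → posterior Normal(52/21, 8/35)
obs 6: x=-1/2 → posterior Normal(251/123, 8/41)

mu_0=251/123, tau_0^2=8/41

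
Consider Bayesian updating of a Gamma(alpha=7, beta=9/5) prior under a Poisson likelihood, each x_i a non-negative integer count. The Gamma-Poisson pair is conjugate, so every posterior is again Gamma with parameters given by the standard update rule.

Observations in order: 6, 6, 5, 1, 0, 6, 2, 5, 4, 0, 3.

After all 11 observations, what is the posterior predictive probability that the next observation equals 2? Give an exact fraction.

obs 1: x=6 → posterior Gamma(13, 14/5)
obs 2: x=6 → posterior Gamma(19, 19/5)
obs 3: x=5 → posterior Gamma(24, 24/5)
obs 4: x=1 → posterior Gamma(25, 29/5)
obs 5: x=0 → posterior Gamma(25, 34/5)
obs 6: x=6 → posterior Gamma(31, 39/5)
obs 7: x=2 → posterior Gamma(33, 44/5)
obs 8: x=5 → posterior Gamma(38, 49/5)
obs 9: x=4 → posterior Gamma(42, 54/5)
obs 10: x=0 → posterior Gamma(42, 59/5)
obs 11: x=3 → posterior Gamma(45, 64/5)

237142198758023568227473377297792835283496928595231875152809132048206089502588928000/1288062448421334108846325065368965062091432904338961405982013309614570671408084459427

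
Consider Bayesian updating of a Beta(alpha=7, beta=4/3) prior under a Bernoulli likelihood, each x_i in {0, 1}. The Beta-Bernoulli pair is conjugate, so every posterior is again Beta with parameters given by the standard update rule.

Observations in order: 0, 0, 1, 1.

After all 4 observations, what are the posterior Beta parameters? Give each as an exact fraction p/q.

alpha=9, beta=10/3

obs 1: x=0 → posterior Beta(7, 7/3)
obs 2: x=0 → posterior Beta(7, 10/3)
obs 3: x=1 → posterior Beta(8, 10/3)
obs 4: x=1 → posterior Beta(9, 10/3)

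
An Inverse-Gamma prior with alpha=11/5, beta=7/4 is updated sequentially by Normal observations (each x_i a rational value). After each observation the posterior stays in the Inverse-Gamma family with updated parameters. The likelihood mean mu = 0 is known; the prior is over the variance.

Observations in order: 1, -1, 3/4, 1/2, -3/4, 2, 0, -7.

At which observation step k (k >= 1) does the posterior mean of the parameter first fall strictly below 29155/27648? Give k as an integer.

k = 4

obs 1: x=1 → posterior Inverse-Gamma(27/10, 9/4)
obs 2: x=-1 → posterior Inverse-Gamma(16/5, 11/4)
obs 3: x=3/4 → posterior Inverse-Gamma(37/10, 97/32)
obs 4: x=1/2 → posterior Inverse-Gamma(21/5, 101/32)
obs 5: x=-3/4 → posterior Inverse-Gamma(47/10, 55/16)
obs 6: x=2 → posterior Inverse-Gamma(26/5, 87/16)
obs 7: x=0 → posterior Inverse-Gamma(57/10, 87/16)
obs 8: x=-7 → posterior Inverse-Gamma(31/5, 479/16)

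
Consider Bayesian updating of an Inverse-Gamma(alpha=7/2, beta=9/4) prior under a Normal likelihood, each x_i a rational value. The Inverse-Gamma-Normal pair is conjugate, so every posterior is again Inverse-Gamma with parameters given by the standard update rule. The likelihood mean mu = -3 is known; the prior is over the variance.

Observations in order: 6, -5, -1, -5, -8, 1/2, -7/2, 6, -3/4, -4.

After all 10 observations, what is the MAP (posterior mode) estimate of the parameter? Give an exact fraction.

obs 1: x=6 → posterior Inverse-Gamma(4, 171/4)
obs 2: x=-5 → posterior Inverse-Gamma(9/2, 179/4)
obs 3: x=-1 → posterior Inverse-Gamma(5, 187/4)
obs 4: x=-5 → posterior Inverse-Gamma(11/2, 195/4)
obs 5: x=-8 → posterior Inverse-Gamma(6, 245/4)
obs 6: x=1/2 → posterior Inverse-Gamma(13/2, 539/8)
obs 7: x=-7/2 → posterior Inverse-Gamma(7, 135/2)
obs 8: x=6 → posterior Inverse-Gamma(15/2, 108)
obs 9: x=-3/4 → posterior Inverse-Gamma(8, 3537/32)
obs 10: x=-4 → posterior Inverse-Gamma(17/2, 3553/32)

187/16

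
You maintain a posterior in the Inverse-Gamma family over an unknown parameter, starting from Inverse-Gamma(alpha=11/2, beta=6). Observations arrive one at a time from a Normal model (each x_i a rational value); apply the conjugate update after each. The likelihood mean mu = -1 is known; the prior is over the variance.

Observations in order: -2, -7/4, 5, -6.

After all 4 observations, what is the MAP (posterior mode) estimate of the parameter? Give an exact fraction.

1193/272

obs 1: x=-2 → posterior Inverse-Gamma(6, 13/2)
obs 2: x=-7/4 → posterior Inverse-Gamma(13/2, 217/32)
obs 3: x=5 → posterior Inverse-Gamma(7, 793/32)
obs 4: x=-6 → posterior Inverse-Gamma(15/2, 1193/32)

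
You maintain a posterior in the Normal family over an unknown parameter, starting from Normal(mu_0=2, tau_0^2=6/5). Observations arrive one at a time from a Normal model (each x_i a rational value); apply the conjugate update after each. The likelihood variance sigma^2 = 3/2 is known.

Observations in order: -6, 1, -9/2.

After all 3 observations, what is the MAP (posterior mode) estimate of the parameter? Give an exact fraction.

-28/17

obs 1: x=-6 → posterior Normal(-14/9, 2/3)
obs 2: x=1 → posterior Normal(-10/13, 6/13)
obs 3: x=-9/2 → posterior Normal(-28/17, 6/17)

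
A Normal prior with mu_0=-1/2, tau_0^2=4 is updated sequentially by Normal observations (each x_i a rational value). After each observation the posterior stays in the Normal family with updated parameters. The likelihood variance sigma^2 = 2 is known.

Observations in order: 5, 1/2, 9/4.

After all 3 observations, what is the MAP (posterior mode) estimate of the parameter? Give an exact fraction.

obs 1: x=5 → posterior Normal(19/6, 4/3)
obs 2: x=1/2 → posterior Normal(21/10, 4/5)
obs 3: x=9/4 → posterior Normal(15/7, 4/7)

15/7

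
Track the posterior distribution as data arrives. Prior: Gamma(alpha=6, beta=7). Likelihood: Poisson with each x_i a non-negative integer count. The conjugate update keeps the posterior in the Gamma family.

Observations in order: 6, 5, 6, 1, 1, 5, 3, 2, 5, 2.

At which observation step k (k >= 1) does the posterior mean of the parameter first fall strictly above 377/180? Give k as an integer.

obs 1: x=6 → posterior Gamma(12, 8)
obs 2: x=5 → posterior Gamma(17, 9)
obs 3: x=6 → posterior Gamma(23, 10)
obs 4: x=1 → posterior Gamma(24, 11)
obs 5: x=1 → posterior Gamma(25, 12)
obs 6: x=5 → posterior Gamma(30, 13)
obs 7: x=3 → posterior Gamma(33, 14)
obs 8: x=2 → posterior Gamma(35, 15)
obs 9: x=5 → posterior Gamma(40, 16)
obs 10: x=2 → posterior Gamma(42, 17)

k = 3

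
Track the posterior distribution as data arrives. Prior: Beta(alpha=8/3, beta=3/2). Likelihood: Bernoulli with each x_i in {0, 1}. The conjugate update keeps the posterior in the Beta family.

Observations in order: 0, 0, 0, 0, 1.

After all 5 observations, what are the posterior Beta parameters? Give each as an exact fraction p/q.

alpha=11/3, beta=11/2

obs 1: x=0 → posterior Beta(8/3, 5/2)
obs 2: x=0 → posterior Beta(8/3, 7/2)
obs 3: x=0 → posterior Beta(8/3, 9/2)
obs 4: x=0 → posterior Beta(8/3, 11/2)
obs 5: x=1 → posterior Beta(11/3, 11/2)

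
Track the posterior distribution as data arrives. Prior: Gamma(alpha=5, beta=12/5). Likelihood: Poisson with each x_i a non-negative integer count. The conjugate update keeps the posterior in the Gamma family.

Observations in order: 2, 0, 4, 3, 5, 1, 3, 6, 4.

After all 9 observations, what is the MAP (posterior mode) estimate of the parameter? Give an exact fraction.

160/57

obs 1: x=2 → posterior Gamma(7, 17/5)
obs 2: x=0 → posterior Gamma(7, 22/5)
obs 3: x=4 → posterior Gamma(11, 27/5)
obs 4: x=3 → posterior Gamma(14, 32/5)
obs 5: x=5 → posterior Gamma(19, 37/5)
obs 6: x=1 → posterior Gamma(20, 42/5)
obs 7: x=3 → posterior Gamma(23, 47/5)
obs 8: x=6 → posterior Gamma(29, 52/5)
obs 9: x=4 → posterior Gamma(33, 57/5)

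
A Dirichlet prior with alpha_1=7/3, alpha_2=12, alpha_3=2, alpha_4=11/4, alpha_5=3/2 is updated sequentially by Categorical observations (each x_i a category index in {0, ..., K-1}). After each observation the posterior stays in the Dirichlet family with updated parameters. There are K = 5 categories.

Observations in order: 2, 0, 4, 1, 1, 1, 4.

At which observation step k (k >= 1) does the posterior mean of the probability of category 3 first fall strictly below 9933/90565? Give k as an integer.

k = 5

obs 1: x=2 → posterior Dirichlet(7/3, 12, 3, 11/4, 3/2)
obs 2: x=0 → posterior Dirichlet(10/3, 12, 3, 11/4, 3/2)
obs 3: x=4 → posterior Dirichlet(10/3, 12, 3, 11/4, 5/2)
obs 4: x=1 → posterior Dirichlet(10/3, 13, 3, 11/4, 5/2)
obs 5: x=1 → posterior Dirichlet(10/3, 14, 3, 11/4, 5/2)
obs 6: x=1 → posterior Dirichlet(10/3, 15, 3, 11/4, 5/2)
obs 7: x=4 → posterior Dirichlet(10/3, 15, 3, 11/4, 7/2)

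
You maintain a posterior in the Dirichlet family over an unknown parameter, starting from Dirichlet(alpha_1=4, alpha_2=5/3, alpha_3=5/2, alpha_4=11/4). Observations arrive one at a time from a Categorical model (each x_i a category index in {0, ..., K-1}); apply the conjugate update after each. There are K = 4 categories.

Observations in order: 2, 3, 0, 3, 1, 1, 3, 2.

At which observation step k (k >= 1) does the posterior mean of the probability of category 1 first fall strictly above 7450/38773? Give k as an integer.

obs 1: x=2 → posterior Dirichlet(4, 5/3, 7/2, 11/4)
obs 2: x=3 → posterior Dirichlet(4, 5/3, 7/2, 15/4)
obs 3: x=0 → posterior Dirichlet(5, 5/3, 7/2, 15/4)
obs 4: x=3 → posterior Dirichlet(5, 5/3, 7/2, 19/4)
obs 5: x=1 → posterior Dirichlet(5, 8/3, 7/2, 19/4)
obs 6: x=1 → posterior Dirichlet(5, 11/3, 7/2, 19/4)
obs 7: x=3 → posterior Dirichlet(5, 11/3, 7/2, 23/4)
obs 8: x=2 → posterior Dirichlet(5, 11/3, 9/2, 23/4)

k = 6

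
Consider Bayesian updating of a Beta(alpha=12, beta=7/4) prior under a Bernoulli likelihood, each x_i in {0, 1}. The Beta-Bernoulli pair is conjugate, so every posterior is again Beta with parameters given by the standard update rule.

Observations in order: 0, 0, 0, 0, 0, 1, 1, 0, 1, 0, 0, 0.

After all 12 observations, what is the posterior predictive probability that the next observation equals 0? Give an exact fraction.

43/103

obs 1: x=0 → posterior Beta(12, 11/4)
obs 2: x=0 → posterior Beta(12, 15/4)
obs 3: x=0 → posterior Beta(12, 19/4)
obs 4: x=0 → posterior Beta(12, 23/4)
obs 5: x=0 → posterior Beta(12, 27/4)
obs 6: x=1 → posterior Beta(13, 27/4)
obs 7: x=1 → posterior Beta(14, 27/4)
obs 8: x=0 → posterior Beta(14, 31/4)
obs 9: x=1 → posterior Beta(15, 31/4)
obs 10: x=0 → posterior Beta(15, 35/4)
obs 11: x=0 → posterior Beta(15, 39/4)
obs 12: x=0 → posterior Beta(15, 43/4)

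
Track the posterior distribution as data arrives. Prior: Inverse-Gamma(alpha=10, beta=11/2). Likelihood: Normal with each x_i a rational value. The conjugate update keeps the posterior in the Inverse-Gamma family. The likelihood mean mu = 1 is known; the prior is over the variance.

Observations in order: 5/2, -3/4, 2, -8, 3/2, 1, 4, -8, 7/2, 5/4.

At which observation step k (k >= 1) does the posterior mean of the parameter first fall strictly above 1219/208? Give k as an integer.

k = 8

obs 1: x=5/2 → posterior Inverse-Gamma(21/2, 53/8)
obs 2: x=-3/4 → posterior Inverse-Gamma(11, 261/32)
obs 3: x=2 → posterior Inverse-Gamma(23/2, 277/32)
obs 4: x=-8 → posterior Inverse-Gamma(12, 1573/32)
obs 5: x=3/2 → posterior Inverse-Gamma(25/2, 1577/32)
obs 6: x=1 → posterior Inverse-Gamma(13, 1577/32)
obs 7: x=4 → posterior Inverse-Gamma(27/2, 1721/32)
obs 8: x=-8 → posterior Inverse-Gamma(14, 3017/32)
obs 9: x=7/2 → posterior Inverse-Gamma(29/2, 3117/32)
obs 10: x=5/4 → posterior Inverse-Gamma(15, 1559/16)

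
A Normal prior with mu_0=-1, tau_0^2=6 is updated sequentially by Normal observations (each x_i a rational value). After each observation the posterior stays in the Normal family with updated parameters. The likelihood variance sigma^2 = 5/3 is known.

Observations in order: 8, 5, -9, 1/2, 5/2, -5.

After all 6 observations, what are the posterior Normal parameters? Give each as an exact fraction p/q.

obs 1: x=8 → posterior Normal(139/23, 30/23)
obs 2: x=5 → posterior Normal(229/41, 30/41)
obs 3: x=-9 → posterior Normal(67/59, 30/59)
obs 4: x=1/2 → posterior Normal(76/77, 30/77)
obs 5: x=5/2 → posterior Normal(121/95, 6/19)
obs 6: x=-5 → posterior Normal(31/113, 30/113)

mu_0=31/113, tau_0^2=30/113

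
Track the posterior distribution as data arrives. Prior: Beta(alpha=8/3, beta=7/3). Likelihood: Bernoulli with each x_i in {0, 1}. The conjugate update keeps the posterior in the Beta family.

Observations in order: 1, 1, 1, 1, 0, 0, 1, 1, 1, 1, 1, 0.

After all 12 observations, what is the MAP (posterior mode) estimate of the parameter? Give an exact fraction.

obs 1: x=1 → posterior Beta(11/3, 7/3)
obs 2: x=1 → posterior Beta(14/3, 7/3)
obs 3: x=1 → posterior Beta(17/3, 7/3)
obs 4: x=1 → posterior Beta(20/3, 7/3)
obs 5: x=0 → posterior Beta(20/3, 10/3)
obs 6: x=0 → posterior Beta(20/3, 13/3)
obs 7: x=1 → posterior Beta(23/3, 13/3)
obs 8: x=1 → posterior Beta(26/3, 13/3)
obs 9: x=1 → posterior Beta(29/3, 13/3)
obs 10: x=1 → posterior Beta(32/3, 13/3)
obs 11: x=1 → posterior Beta(35/3, 13/3)
obs 12: x=0 → posterior Beta(35/3, 16/3)

32/45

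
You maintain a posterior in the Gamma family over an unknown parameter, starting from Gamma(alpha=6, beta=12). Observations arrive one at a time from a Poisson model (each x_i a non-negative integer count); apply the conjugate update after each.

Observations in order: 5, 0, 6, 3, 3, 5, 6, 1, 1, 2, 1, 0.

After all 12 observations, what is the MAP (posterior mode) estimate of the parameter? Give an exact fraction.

obs 1: x=5 → posterior Gamma(11, 13)
obs 2: x=0 → posterior Gamma(11, 14)
obs 3: x=6 → posterior Gamma(17, 15)
obs 4: x=3 → posterior Gamma(20, 16)
obs 5: x=3 → posterior Gamma(23, 17)
obs 6: x=5 → posterior Gamma(28, 18)
obs 7: x=6 → posterior Gamma(34, 19)
obs 8: x=1 → posterior Gamma(35, 20)
obs 9: x=1 → posterior Gamma(36, 21)
obs 10: x=2 → posterior Gamma(38, 22)
obs 11: x=1 → posterior Gamma(39, 23)
obs 12: x=0 → posterior Gamma(39, 24)

19/12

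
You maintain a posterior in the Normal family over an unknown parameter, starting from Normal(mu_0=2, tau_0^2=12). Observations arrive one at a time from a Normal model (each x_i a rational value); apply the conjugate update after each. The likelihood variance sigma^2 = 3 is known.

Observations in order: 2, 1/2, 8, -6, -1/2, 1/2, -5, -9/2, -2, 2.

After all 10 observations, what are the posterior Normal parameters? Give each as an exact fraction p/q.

mu_0=-18/41, tau_0^2=12/41

obs 1: x=2 → posterior Normal(2, 12/5)
obs 2: x=1/2 → posterior Normal(4/3, 4/3)
obs 3: x=8 → posterior Normal(44/13, 12/13)
obs 4: x=-6 → posterior Normal(20/17, 12/17)
obs 5: x=-1/2 → posterior Normal(6/7, 4/7)
obs 6: x=1/2 → posterior Normal(4/5, 12/25)
obs 7: x=-5 → posterior Normal(0, 12/29)
obs 8: x=-9/2 → posterior Normal(-6/11, 4/11)
obs 9: x=-2 → posterior Normal(-26/37, 12/37)
obs 10: x=2 → posterior Normal(-18/41, 12/41)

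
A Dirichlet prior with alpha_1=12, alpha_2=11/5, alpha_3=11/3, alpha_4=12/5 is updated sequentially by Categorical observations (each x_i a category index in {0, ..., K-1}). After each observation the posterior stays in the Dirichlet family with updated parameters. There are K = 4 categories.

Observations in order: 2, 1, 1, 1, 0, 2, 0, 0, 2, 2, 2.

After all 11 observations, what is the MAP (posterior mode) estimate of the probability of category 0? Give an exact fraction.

obs 1: x=2 → posterior Dirichlet(12, 11/5, 14/3, 12/5)
obs 2: x=1 → posterior Dirichlet(12, 16/5, 14/3, 12/5)
obs 3: x=1 → posterior Dirichlet(12, 21/5, 14/3, 12/5)
obs 4: x=1 → posterior Dirichlet(12, 26/5, 14/3, 12/5)
obs 5: x=0 → posterior Dirichlet(13, 26/5, 14/3, 12/5)
obs 6: x=2 → posterior Dirichlet(13, 26/5, 17/3, 12/5)
obs 7: x=0 → posterior Dirichlet(14, 26/5, 17/3, 12/5)
obs 8: x=0 → posterior Dirichlet(15, 26/5, 17/3, 12/5)
obs 9: x=2 → posterior Dirichlet(15, 26/5, 20/3, 12/5)
obs 10: x=2 → posterior Dirichlet(15, 26/5, 23/3, 12/5)
obs 11: x=2 → posterior Dirichlet(15, 26/5, 26/3, 12/5)

210/409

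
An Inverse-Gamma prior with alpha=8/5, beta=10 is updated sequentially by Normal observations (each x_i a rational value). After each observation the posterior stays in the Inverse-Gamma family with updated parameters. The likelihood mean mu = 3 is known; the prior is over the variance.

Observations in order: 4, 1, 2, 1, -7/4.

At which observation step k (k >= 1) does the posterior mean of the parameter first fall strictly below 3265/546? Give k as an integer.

k = 4

obs 1: x=4 → posterior Inverse-Gamma(21/10, 21/2)
obs 2: x=1 → posterior Inverse-Gamma(13/5, 25/2)
obs 3: x=2 → posterior Inverse-Gamma(31/10, 13)
obs 4: x=1 → posterior Inverse-Gamma(18/5, 15)
obs 5: x=-7/4 → posterior Inverse-Gamma(41/10, 841/32)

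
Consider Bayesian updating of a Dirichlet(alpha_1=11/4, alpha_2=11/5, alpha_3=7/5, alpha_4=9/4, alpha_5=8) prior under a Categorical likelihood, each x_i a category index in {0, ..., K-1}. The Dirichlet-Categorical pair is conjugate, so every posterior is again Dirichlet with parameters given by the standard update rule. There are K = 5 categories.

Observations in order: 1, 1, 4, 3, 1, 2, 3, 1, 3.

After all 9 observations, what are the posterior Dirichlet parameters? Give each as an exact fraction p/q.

alpha_1=11/4, alpha_2=31/5, alpha_3=12/5, alpha_4=21/4, alpha_5=9

obs 1: x=1 → posterior Dirichlet(11/4, 16/5, 7/5, 9/4, 8)
obs 2: x=1 → posterior Dirichlet(11/4, 21/5, 7/5, 9/4, 8)
obs 3: x=4 → posterior Dirichlet(11/4, 21/5, 7/5, 9/4, 9)
obs 4: x=3 → posterior Dirichlet(11/4, 21/5, 7/5, 13/4, 9)
obs 5: x=1 → posterior Dirichlet(11/4, 26/5, 7/5, 13/4, 9)
obs 6: x=2 → posterior Dirichlet(11/4, 26/5, 12/5, 13/4, 9)
obs 7: x=3 → posterior Dirichlet(11/4, 26/5, 12/5, 17/4, 9)
obs 8: x=1 → posterior Dirichlet(11/4, 31/5, 12/5, 17/4, 9)
obs 9: x=3 → posterior Dirichlet(11/4, 31/5, 12/5, 21/4, 9)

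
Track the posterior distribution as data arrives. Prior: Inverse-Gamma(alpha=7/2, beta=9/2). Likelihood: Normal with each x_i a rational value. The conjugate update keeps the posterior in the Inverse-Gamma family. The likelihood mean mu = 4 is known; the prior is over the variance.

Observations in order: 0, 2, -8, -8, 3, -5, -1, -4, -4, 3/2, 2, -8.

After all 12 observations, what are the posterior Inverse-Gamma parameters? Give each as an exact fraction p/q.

alpha=19/2, beta=2825/8

obs 1: x=0 → posterior Inverse-Gamma(4, 25/2)
obs 2: x=2 → posterior Inverse-Gamma(9/2, 29/2)
obs 3: x=-8 → posterior Inverse-Gamma(5, 173/2)
obs 4: x=-8 → posterior Inverse-Gamma(11/2, 317/2)
obs 5: x=3 → posterior Inverse-Gamma(6, 159)
obs 6: x=-5 → posterior Inverse-Gamma(13/2, 399/2)
obs 7: x=-1 → posterior Inverse-Gamma(7, 212)
obs 8: x=-4 → posterior Inverse-Gamma(15/2, 244)
obs 9: x=-4 → posterior Inverse-Gamma(8, 276)
obs 10: x=3/2 → posterior Inverse-Gamma(17/2, 2233/8)
obs 11: x=2 → posterior Inverse-Gamma(9, 2249/8)
obs 12: x=-8 → posterior Inverse-Gamma(19/2, 2825/8)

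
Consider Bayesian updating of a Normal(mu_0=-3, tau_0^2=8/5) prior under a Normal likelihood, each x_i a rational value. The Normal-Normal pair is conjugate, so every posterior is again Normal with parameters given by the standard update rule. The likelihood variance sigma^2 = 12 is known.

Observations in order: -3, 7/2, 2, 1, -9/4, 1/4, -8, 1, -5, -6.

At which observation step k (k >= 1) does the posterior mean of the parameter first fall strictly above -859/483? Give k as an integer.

k = 4

obs 1: x=-3 → posterior Normal(-3, 24/17)
obs 2: x=7/2 → posterior Normal(-44/19, 24/19)
obs 3: x=2 → posterior Normal(-40/21, 8/7)
obs 4: x=1 → posterior Normal(-38/23, 24/23)
obs 5: x=-9/4 → posterior Normal(-17/10, 24/25)
obs 6: x=1/4 → posterior Normal(-14/9, 8/9)
obs 7: x=-8 → posterior Normal(-2, 24/29)
obs 8: x=1 → posterior Normal(-56/31, 24/31)
obs 9: x=-5 → posterior Normal(-2, 8/11)
obs 10: x=-6 → posterior Normal(-78/35, 24/35)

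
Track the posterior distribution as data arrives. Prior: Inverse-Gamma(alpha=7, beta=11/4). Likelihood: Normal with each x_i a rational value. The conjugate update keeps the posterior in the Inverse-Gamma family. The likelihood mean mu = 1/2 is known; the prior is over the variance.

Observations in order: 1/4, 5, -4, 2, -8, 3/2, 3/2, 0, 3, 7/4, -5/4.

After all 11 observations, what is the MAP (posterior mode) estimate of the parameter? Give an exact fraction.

713/144

obs 1: x=1/4 → posterior Inverse-Gamma(15/2, 89/32)
obs 2: x=5 → posterior Inverse-Gamma(8, 413/32)
obs 3: x=-4 → posterior Inverse-Gamma(17/2, 737/32)
obs 4: x=2 → posterior Inverse-Gamma(9, 773/32)
obs 5: x=-8 → posterior Inverse-Gamma(19/2, 1929/32)
obs 6: x=3/2 → posterior Inverse-Gamma(10, 1945/32)
obs 7: x=3/2 → posterior Inverse-Gamma(21/2, 1961/32)
obs 8: x=0 → posterior Inverse-Gamma(11, 1965/32)
obs 9: x=3 → posterior Inverse-Gamma(23/2, 2065/32)
obs 10: x=7/4 → posterior Inverse-Gamma(12, 1045/16)
obs 11: x=-5/4 → posterior Inverse-Gamma(25/2, 2139/32)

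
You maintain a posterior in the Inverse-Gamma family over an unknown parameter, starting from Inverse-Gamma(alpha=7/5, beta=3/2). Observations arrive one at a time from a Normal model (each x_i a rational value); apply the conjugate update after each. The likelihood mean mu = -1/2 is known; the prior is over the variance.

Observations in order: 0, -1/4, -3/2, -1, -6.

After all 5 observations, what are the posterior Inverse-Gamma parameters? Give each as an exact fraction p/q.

obs 1: x=0 → posterior Inverse-Gamma(19/10, 13/8)
obs 2: x=-1/4 → posterior Inverse-Gamma(12/5, 53/32)
obs 3: x=-3/2 → posterior Inverse-Gamma(29/10, 69/32)
obs 4: x=-1 → posterior Inverse-Gamma(17/5, 73/32)
obs 5: x=-6 → posterior Inverse-Gamma(39/10, 557/32)

alpha=39/10, beta=557/32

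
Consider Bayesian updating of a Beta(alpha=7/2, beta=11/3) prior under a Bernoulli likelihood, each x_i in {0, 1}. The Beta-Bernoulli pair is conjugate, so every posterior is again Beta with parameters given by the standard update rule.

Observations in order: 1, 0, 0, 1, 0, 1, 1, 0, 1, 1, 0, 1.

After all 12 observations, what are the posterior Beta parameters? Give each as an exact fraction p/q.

alpha=21/2, beta=26/3

obs 1: x=1 → posterior Beta(9/2, 11/3)
obs 2: x=0 → posterior Beta(9/2, 14/3)
obs 3: x=0 → posterior Beta(9/2, 17/3)
obs 4: x=1 → posterior Beta(11/2, 17/3)
obs 5: x=0 → posterior Beta(11/2, 20/3)
obs 6: x=1 → posterior Beta(13/2, 20/3)
obs 7: x=1 → posterior Beta(15/2, 20/3)
obs 8: x=0 → posterior Beta(15/2, 23/3)
obs 9: x=1 → posterior Beta(17/2, 23/3)
obs 10: x=1 → posterior Beta(19/2, 23/3)
obs 11: x=0 → posterior Beta(19/2, 26/3)
obs 12: x=1 → posterior Beta(21/2, 26/3)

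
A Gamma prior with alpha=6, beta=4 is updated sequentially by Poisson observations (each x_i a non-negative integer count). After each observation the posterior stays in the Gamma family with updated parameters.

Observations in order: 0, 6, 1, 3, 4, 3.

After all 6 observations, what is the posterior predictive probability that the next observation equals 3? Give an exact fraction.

obs 1: x=0 → posterior Gamma(6, 5)
obs 2: x=6 → posterior Gamma(12, 6)
obs 3: x=1 → posterior Gamma(13, 7)
obs 4: x=3 → posterior Gamma(16, 8)
obs 5: x=4 → posterior Gamma(20, 9)
obs 6: x=3 → posterior Gamma(23, 10)

230000000000000000000000000/1191817653772720942460132761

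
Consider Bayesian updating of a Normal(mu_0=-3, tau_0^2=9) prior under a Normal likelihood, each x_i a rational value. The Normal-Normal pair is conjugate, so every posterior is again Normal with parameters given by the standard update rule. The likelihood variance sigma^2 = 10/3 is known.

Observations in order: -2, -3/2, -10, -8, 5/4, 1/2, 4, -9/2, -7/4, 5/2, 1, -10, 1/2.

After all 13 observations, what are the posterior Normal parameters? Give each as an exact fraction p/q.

obs 1: x=-2 → posterior Normal(-84/37, 90/37)
obs 2: x=-3/2 → posterior Normal(-249/128, 45/32)
obs 3: x=-10 → posterior Normal(-789/182, 90/91)
obs 4: x=-8 → posterior Normal(-1221/236, 45/59)
obs 5: x=5/4 → posterior Normal(-2307/580, 18/29)
obs 6: x=1/2 → posterior Normal(-2253/688, 45/86)
obs 7: x=4 → posterior Normal(-1821/796, 90/199)
obs 8: x=-9/2 → posterior Normal(-2307/904, 45/113)
obs 9: x=-7/4 → posterior Normal(-624/253, 90/253)
obs 10: x=5/2 → posterior Normal(-159/80, 9/28)
obs 11: x=1 → posterior Normal(-1059/614, 90/307)
obs 12: x=-10 → posterior Normal(-1599/668, 45/167)
obs 13: x=1/2 → posterior Normal(-786/361, 90/361)

mu_0=-786/361, tau_0^2=90/361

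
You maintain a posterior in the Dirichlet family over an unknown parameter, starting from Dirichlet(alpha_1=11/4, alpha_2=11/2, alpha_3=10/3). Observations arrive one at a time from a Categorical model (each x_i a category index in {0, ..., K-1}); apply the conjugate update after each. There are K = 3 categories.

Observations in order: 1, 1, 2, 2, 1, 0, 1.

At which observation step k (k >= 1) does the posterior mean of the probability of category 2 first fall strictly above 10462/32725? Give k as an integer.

obs 1: x=1 → posterior Dirichlet(11/4, 13/2, 10/3)
obs 2: x=1 → posterior Dirichlet(11/4, 15/2, 10/3)
obs 3: x=2 → posterior Dirichlet(11/4, 15/2, 13/3)
obs 4: x=2 → posterior Dirichlet(11/4, 15/2, 16/3)
obs 5: x=1 → posterior Dirichlet(11/4, 17/2, 16/3)
obs 6: x=0 → posterior Dirichlet(15/4, 17/2, 16/3)
obs 7: x=1 → posterior Dirichlet(15/4, 19/2, 16/3)

k = 4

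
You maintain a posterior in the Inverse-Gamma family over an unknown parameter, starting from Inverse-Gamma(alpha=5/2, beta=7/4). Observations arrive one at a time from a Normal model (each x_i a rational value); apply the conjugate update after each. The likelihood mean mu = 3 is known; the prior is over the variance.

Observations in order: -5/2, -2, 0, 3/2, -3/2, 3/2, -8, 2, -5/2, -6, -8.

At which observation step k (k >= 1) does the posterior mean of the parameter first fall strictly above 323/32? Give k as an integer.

obs 1: x=-5/2 → posterior Inverse-Gamma(3, 135/8)
obs 2: x=-2 → posterior Inverse-Gamma(7/2, 235/8)
obs 3: x=0 → posterior Inverse-Gamma(4, 271/8)
obs 4: x=3/2 → posterior Inverse-Gamma(9/2, 35)
obs 5: x=-3/2 → posterior Inverse-Gamma(5, 361/8)
obs 6: x=3/2 → posterior Inverse-Gamma(11/2, 185/4)
obs 7: x=-8 → posterior Inverse-Gamma(6, 427/4)
obs 8: x=2 → posterior Inverse-Gamma(13/2, 429/4)
obs 9: x=-5/2 → posterior Inverse-Gamma(7, 979/8)
obs 10: x=-6 → posterior Inverse-Gamma(15/2, 1303/8)
obs 11: x=-8 → posterior Inverse-Gamma(8, 1787/8)

k = 2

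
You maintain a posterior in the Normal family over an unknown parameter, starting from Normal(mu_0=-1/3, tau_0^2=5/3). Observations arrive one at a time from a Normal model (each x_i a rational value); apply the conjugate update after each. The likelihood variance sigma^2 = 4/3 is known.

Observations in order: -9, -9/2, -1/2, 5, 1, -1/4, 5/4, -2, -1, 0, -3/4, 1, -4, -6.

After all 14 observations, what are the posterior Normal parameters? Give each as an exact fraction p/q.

mu_0=-1201/888, tau_0^2=10/111

obs 1: x=-9 → posterior Normal(-139/27, 20/27)
obs 2: x=-9/2 → posterior Normal(-59/12, 10/21)
obs 3: x=-1/2 → posterior Normal(-214/57, 20/57)
obs 4: x=5 → posterior Normal(-139/72, 5/18)
obs 5: x=1 → posterior Normal(-124/87, 20/87)
obs 6: x=-1/4 → posterior Normal(-511/408, 10/51)
obs 7: x=5/4 → posterior Normal(-109/117, 20/117)
obs 8: x=-2 → posterior Normal(-139/132, 5/33)
obs 9: x=-1 → posterior Normal(-22/21, 20/147)
obs 10: x=0 → posterior Normal(-77/81, 10/81)
obs 11: x=-3/4 → posterior Normal(-661/708, 20/177)
obs 12: x=1 → posterior Normal(-601/768, 5/48)
obs 13: x=-4 → posterior Normal(-841/828, 20/207)
obs 14: x=-6 → posterior Normal(-1201/888, 10/111)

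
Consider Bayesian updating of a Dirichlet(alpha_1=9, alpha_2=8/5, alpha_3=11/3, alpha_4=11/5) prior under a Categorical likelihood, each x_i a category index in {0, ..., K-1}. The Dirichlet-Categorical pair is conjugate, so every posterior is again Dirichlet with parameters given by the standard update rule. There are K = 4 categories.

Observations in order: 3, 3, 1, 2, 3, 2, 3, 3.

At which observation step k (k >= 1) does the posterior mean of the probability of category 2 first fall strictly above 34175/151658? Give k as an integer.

k = 4

obs 1: x=3 → posterior Dirichlet(9, 8/5, 11/3, 16/5)
obs 2: x=3 → posterior Dirichlet(9, 8/5, 11/3, 21/5)
obs 3: x=1 → posterior Dirichlet(9, 13/5, 11/3, 21/5)
obs 4: x=2 → posterior Dirichlet(9, 13/5, 14/3, 21/5)
obs 5: x=3 → posterior Dirichlet(9, 13/5, 14/3, 26/5)
obs 6: x=2 → posterior Dirichlet(9, 13/5, 17/3, 26/5)
obs 7: x=3 → posterior Dirichlet(9, 13/5, 17/3, 31/5)
obs 8: x=3 → posterior Dirichlet(9, 13/5, 17/3, 36/5)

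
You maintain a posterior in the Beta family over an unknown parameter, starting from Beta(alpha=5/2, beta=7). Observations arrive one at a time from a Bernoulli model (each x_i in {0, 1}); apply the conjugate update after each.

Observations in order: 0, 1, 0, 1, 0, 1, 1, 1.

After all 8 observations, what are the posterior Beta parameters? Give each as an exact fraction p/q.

alpha=15/2, beta=10

obs 1: x=0 → posterior Beta(5/2, 8)
obs 2: x=1 → posterior Beta(7/2, 8)
obs 3: x=0 → posterior Beta(7/2, 9)
obs 4: x=1 → posterior Beta(9/2, 9)
obs 5: x=0 → posterior Beta(9/2, 10)
obs 6: x=1 → posterior Beta(11/2, 10)
obs 7: x=1 → posterior Beta(13/2, 10)
obs 8: x=1 → posterior Beta(15/2, 10)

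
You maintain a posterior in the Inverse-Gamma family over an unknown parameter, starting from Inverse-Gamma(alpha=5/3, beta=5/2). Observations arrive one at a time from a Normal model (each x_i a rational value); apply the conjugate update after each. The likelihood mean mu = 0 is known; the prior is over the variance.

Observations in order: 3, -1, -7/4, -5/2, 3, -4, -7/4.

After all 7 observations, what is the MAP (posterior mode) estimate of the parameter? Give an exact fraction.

obs 1: x=3 → posterior Inverse-Gamma(13/6, 7)
obs 2: x=-1 → posterior Inverse-Gamma(8/3, 15/2)
obs 3: x=-7/4 → posterior Inverse-Gamma(19/6, 289/32)
obs 4: x=-5/2 → posterior Inverse-Gamma(11/3, 389/32)
obs 5: x=3 → posterior Inverse-Gamma(25/6, 533/32)
obs 6: x=-4 → posterior Inverse-Gamma(14/3, 789/32)
obs 7: x=-7/4 → posterior Inverse-Gamma(31/6, 419/16)

1257/296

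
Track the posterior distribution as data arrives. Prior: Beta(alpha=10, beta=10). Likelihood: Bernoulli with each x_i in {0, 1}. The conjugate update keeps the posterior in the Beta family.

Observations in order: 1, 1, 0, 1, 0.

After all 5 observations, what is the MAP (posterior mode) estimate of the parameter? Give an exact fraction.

obs 1: x=1 → posterior Beta(11, 10)
obs 2: x=1 → posterior Beta(12, 10)
obs 3: x=0 → posterior Beta(12, 11)
obs 4: x=1 → posterior Beta(13, 11)
obs 5: x=0 → posterior Beta(13, 12)

12/23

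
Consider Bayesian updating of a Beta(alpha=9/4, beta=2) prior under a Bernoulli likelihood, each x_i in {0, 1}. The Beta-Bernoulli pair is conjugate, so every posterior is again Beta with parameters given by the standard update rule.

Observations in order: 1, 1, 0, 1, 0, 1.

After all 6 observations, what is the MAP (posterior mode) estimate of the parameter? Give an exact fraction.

7/11

obs 1: x=1 → posterior Beta(13/4, 2)
obs 2: x=1 → posterior Beta(17/4, 2)
obs 3: x=0 → posterior Beta(17/4, 3)
obs 4: x=1 → posterior Beta(21/4, 3)
obs 5: x=0 → posterior Beta(21/4, 4)
obs 6: x=1 → posterior Beta(25/4, 4)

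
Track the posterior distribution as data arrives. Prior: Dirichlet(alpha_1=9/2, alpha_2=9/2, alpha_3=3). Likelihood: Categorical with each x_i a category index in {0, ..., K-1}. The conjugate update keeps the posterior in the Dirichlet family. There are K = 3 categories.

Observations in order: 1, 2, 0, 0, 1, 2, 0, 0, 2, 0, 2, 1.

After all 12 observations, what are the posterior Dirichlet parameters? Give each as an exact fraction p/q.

obs 1: x=1 → posterior Dirichlet(9/2, 11/2, 3)
obs 2: x=2 → posterior Dirichlet(9/2, 11/2, 4)
obs 3: x=0 → posterior Dirichlet(11/2, 11/2, 4)
obs 4: x=0 → posterior Dirichlet(13/2, 11/2, 4)
obs 5: x=1 → posterior Dirichlet(13/2, 13/2, 4)
obs 6: x=2 → posterior Dirichlet(13/2, 13/2, 5)
obs 7: x=0 → posterior Dirichlet(15/2, 13/2, 5)
obs 8: x=0 → posterior Dirichlet(17/2, 13/2, 5)
obs 9: x=2 → posterior Dirichlet(17/2, 13/2, 6)
obs 10: x=0 → posterior Dirichlet(19/2, 13/2, 6)
obs 11: x=2 → posterior Dirichlet(19/2, 13/2, 7)
obs 12: x=1 → posterior Dirichlet(19/2, 15/2, 7)

alpha_1=19/2, alpha_2=15/2, alpha_3=7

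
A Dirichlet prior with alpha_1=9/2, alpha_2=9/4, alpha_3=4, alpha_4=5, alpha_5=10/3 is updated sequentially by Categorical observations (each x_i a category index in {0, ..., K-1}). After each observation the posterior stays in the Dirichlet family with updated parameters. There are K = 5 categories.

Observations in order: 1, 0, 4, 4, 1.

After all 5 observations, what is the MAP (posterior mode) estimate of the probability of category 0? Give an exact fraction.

obs 1: x=1 → posterior Dirichlet(9/2, 13/4, 4, 5, 10/3)
obs 2: x=0 → posterior Dirichlet(11/2, 13/4, 4, 5, 10/3)
obs 3: x=4 → posterior Dirichlet(11/2, 13/4, 4, 5, 13/3)
obs 4: x=4 → posterior Dirichlet(11/2, 13/4, 4, 5, 16/3)
obs 5: x=1 → posterior Dirichlet(11/2, 17/4, 4, 5, 16/3)

54/229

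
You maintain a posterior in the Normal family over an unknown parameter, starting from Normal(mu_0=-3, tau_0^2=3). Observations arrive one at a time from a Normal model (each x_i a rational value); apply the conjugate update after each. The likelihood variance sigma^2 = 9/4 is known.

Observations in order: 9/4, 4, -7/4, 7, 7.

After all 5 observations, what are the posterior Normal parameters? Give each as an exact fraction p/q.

obs 1: x=9/4 → posterior Normal(0, 9/7)
obs 2: x=4 → posterior Normal(16/11, 9/11)
obs 3: x=-7/4 → posterior Normal(3/5, 3/5)
obs 4: x=7 → posterior Normal(37/19, 9/19)
obs 5: x=7 → posterior Normal(65/23, 9/23)

mu_0=65/23, tau_0^2=9/23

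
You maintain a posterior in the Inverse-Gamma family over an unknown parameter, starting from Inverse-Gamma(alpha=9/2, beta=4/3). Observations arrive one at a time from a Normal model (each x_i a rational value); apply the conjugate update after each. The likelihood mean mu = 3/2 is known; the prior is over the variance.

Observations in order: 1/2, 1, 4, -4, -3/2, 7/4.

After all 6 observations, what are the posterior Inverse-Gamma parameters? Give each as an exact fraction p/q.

obs 1: x=1/2 → posterior Inverse-Gamma(5, 11/6)
obs 2: x=1 → posterior Inverse-Gamma(11/2, 47/24)
obs 3: x=4 → posterior Inverse-Gamma(6, 61/12)
obs 4: x=-4 → posterior Inverse-Gamma(13/2, 485/24)
obs 5: x=-3/2 → posterior Inverse-Gamma(7, 593/24)
obs 6: x=7/4 → posterior Inverse-Gamma(15/2, 2375/96)

alpha=15/2, beta=2375/96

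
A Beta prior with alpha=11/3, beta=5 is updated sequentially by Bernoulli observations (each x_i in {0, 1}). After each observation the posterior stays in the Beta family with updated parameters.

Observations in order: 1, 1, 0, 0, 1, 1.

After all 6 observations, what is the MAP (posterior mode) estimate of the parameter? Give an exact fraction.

obs 1: x=1 → posterior Beta(14/3, 5)
obs 2: x=1 → posterior Beta(17/3, 5)
obs 3: x=0 → posterior Beta(17/3, 6)
obs 4: x=0 → posterior Beta(17/3, 7)
obs 5: x=1 → posterior Beta(20/3, 7)
obs 6: x=1 → posterior Beta(23/3, 7)

10/19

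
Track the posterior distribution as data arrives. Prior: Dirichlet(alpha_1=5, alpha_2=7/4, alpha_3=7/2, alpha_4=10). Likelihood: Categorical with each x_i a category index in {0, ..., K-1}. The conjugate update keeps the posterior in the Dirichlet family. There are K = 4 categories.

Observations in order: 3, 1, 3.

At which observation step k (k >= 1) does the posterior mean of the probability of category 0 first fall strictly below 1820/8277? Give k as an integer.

k = 3

obs 1: x=3 → posterior Dirichlet(5, 7/4, 7/2, 11)
obs 2: x=1 → posterior Dirichlet(5, 11/4, 7/2, 11)
obs 3: x=3 → posterior Dirichlet(5, 11/4, 7/2, 12)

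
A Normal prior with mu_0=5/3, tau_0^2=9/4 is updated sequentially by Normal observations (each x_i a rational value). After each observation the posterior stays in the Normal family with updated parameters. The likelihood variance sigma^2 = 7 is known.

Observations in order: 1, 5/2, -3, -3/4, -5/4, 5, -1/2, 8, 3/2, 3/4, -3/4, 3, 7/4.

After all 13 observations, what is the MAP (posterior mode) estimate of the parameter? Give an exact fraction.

2423/1740

obs 1: x=1 → posterior Normal(167/111, 63/37)
obs 2: x=5/2 → posterior Normal(469/276, 63/46)
obs 3: x=-3 → posterior Normal(307/330, 63/55)
obs 4: x=-3/4 → posterior Normal(533/768, 63/64)
obs 5: x=-5/4 → posterior Normal(199/438, 63/73)
obs 6: x=5 → posterior Normal(469/492, 63/82)
obs 7: x=-1/2 → posterior Normal(17/21, 9/13)
obs 8: x=8 → posterior Normal(437/300, 63/100)
obs 9: x=3/2 → posterior Normal(955/654, 63/109)
obs 10: x=3/4 → posterior Normal(1991/1416, 63/118)
obs 11: x=-3/4 → posterior Normal(955/762, 63/127)
obs 12: x=3 → posterior Normal(1117/816, 63/136)
obs 13: x=7/4 → posterior Normal(2423/1740, 63/145)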